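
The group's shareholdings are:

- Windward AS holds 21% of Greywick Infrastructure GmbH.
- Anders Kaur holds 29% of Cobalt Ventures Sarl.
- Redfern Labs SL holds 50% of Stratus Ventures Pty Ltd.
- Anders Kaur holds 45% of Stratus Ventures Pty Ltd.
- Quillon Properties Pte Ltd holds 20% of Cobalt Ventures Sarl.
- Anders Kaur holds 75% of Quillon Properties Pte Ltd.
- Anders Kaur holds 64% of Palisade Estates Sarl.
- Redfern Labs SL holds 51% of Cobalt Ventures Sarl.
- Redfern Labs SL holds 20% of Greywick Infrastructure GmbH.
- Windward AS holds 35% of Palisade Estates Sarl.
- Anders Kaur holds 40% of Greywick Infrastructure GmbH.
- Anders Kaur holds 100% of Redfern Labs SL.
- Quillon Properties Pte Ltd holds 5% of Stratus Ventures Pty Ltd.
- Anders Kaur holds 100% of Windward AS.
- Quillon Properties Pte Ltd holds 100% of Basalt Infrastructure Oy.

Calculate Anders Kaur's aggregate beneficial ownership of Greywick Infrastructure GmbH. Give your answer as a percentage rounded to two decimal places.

Anders reaches Greywick along 3 paths.
Direct stake: 40% = 40%.
Via Windward: 100% × 21% = 21%.
Via Redfern: 100% × 20% = 20%.
Total: 40% + 21% + 20% = 81%.
Rounded: 81.00%.

81.00%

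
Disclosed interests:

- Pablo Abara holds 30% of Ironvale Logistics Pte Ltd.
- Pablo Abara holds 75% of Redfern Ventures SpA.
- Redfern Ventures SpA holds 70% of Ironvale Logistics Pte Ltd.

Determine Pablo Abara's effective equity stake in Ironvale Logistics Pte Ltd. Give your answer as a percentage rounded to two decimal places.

82.50%

Pablo reaches Ironvale along 2 paths.
Direct stake: 30% = 30%.
Via Redfern: 75% × 70% = 52.5%.
Total: 30% + 52.5% = 82.5%.
Rounded: 82.50%.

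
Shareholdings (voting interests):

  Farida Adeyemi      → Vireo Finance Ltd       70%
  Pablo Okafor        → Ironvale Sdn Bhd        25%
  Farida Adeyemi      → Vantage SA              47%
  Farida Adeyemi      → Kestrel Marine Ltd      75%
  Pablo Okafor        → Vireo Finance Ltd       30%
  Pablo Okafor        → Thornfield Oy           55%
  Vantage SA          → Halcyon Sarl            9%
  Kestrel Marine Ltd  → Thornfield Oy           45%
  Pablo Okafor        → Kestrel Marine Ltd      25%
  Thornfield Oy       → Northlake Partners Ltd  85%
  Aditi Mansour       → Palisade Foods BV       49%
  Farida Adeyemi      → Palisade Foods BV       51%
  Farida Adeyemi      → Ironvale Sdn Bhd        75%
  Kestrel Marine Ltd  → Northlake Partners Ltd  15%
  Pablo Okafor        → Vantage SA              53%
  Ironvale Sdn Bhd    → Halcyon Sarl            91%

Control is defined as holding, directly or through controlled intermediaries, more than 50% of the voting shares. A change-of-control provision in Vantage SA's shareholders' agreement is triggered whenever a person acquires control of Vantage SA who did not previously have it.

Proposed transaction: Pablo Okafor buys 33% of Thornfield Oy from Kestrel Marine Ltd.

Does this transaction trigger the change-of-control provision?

No

The purchase adds only to Pablo's holdings (Kestrel's stake shrinks), so Pablo is the only person who could newly come to control Vantage.
Pablo holds 53% of Vantage, so Pablo controls Vantage.
So Pablo already controls Vantage before the transaction.
After the purchase, Pablo's direct stake in Thornfield rises to 55% + 33% = 88%, and Kestrel's stake falls to 12%.
Pablo controlled Vantage already, so this is not a new person acquiring control; every other person's position is unchanged or reduced.
No new person acquires control, so the clause is not triggered.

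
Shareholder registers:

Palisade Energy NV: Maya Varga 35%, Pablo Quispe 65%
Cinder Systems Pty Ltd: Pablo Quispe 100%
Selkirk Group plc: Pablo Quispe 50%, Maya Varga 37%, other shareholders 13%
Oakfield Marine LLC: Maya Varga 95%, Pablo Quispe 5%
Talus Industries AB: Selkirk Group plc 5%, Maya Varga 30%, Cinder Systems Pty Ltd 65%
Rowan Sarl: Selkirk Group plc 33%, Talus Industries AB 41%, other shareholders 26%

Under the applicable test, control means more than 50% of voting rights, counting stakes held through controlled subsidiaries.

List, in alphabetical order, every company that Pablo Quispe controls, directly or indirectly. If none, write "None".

Cinder Systems Pty Ltd, Palisade Energy NV, Talus Industries AB

Pablo holds 65% of Palisade, so Pablo controls Palisade.
Pablo holds 100% of Cinder, so Pablo controls Cinder.
Cinder holds 65% of Talus, so Pablo controls Talus.
No other company's threshold is met.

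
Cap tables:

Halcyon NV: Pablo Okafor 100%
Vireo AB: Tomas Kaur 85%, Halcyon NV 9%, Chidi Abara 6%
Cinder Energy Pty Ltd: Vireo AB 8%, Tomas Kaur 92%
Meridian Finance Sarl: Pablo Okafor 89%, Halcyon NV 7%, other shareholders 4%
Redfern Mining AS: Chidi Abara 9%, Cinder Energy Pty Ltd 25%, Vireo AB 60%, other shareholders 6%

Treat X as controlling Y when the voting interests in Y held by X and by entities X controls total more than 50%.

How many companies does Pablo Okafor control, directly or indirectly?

Pablo holds 100% of Halcyon, so Pablo controls Halcyon.
Pablo and Halcyon together hold 89% + 7% = 96% of Meridian, so Pablo controls Meridian.
No other company's threshold is met.
Pablo controls 2 companies.

2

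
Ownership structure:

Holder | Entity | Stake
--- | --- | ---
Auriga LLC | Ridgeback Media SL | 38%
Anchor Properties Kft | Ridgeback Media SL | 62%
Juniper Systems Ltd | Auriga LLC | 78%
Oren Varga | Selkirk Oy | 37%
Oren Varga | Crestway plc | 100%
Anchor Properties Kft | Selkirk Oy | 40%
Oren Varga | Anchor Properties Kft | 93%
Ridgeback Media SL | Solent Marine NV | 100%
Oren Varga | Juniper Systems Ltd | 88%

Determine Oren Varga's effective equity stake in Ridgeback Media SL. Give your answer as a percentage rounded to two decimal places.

Oren reaches Ridgeback along 2 paths.
Via Juniper → Auriga: 88% × 78% × 38% = 26.0832%.
Via Anchor: 93% × 62% = 57.66%.
Total: 26.0832% + 57.66% = 83.7432%.
Rounded: 83.74%.

83.74%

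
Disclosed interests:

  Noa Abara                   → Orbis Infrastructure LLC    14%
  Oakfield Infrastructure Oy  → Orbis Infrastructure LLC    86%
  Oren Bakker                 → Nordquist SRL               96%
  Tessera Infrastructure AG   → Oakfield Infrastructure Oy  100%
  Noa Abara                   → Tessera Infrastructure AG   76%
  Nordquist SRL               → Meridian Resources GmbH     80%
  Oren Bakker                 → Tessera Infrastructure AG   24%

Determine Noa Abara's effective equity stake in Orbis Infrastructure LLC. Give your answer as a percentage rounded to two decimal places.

79.36%

Noa reaches Orbis along 2 paths.
Via Tessera → Oakfield: 76% × 100% × 86% = 65.36%.
Direct stake: 14% = 14%.
Total: 65.36% + 14% = 79.36%.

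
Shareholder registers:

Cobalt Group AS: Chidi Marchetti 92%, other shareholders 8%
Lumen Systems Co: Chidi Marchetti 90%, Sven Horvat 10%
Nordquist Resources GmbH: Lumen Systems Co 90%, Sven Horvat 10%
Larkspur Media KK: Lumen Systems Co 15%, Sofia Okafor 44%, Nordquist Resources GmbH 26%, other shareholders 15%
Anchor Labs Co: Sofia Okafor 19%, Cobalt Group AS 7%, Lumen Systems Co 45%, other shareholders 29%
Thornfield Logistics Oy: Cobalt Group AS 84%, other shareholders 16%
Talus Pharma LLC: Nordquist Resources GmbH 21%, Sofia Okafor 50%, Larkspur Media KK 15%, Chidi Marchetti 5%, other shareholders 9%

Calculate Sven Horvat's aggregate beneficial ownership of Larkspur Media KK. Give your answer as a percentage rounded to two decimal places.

Sven reaches Larkspur along 3 paths.
Via Lumen: 10% × 15% = 1.5%.
Via Lumen → Nordquist: 10% × 90% × 26% = 2.34%.
Via Nordquist: 10% × 26% = 2.6%.
Total: 1.5% + 2.34% + 2.6% = 6.44%.

6.44%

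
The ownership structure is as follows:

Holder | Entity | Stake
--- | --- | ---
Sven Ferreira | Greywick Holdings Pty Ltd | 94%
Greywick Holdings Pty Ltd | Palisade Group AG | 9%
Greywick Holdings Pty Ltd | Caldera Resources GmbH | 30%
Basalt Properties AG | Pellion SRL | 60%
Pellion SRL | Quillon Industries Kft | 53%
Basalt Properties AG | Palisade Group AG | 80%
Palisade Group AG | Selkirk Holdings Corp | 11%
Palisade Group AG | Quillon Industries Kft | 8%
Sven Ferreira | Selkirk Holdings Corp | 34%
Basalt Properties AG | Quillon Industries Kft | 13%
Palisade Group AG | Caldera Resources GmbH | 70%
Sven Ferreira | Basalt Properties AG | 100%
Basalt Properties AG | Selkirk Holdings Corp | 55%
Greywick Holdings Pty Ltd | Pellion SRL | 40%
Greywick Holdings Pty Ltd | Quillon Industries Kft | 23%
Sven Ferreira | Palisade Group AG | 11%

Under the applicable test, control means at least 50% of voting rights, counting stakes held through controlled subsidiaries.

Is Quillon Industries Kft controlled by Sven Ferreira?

Yes

Sven holds 94% of Greywick, so Sven controls Greywick.
Sven holds 100% of Basalt, so Sven controls Basalt.
Sven and Greywick and Basalt together hold 11% + 9% + 80% = 100% of Palisade, so Sven controls Palisade.
Basalt and Greywick together hold 60% + 40% = 100% of Pellion, so Sven controls Pellion.
Palisade and Pellion and Greywick and Basalt together hold 8% + 53% + 23% + 13% = 97% of Quillon, so Sven controls Quillon.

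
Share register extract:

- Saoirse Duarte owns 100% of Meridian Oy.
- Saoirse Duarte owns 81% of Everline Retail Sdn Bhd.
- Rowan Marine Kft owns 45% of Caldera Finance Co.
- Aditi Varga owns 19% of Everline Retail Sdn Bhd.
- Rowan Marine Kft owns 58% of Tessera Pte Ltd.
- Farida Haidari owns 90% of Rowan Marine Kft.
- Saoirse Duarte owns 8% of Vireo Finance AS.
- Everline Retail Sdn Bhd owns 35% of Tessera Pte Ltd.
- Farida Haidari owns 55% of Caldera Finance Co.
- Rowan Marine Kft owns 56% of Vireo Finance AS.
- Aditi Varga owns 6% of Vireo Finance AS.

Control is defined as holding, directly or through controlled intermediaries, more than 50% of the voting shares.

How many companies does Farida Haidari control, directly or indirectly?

Farida holds 90% of Rowan, so Farida controls Rowan.
Rowan holds 58% of Tessera, so Farida controls Tessera.
Rowan holds 56% of Vireo, so Farida controls Vireo.
Farida and Rowan together hold 55% + 45% = 100% of Caldera, so Farida controls Caldera.
No other company's threshold is met.
Farida controls 4 companies.

4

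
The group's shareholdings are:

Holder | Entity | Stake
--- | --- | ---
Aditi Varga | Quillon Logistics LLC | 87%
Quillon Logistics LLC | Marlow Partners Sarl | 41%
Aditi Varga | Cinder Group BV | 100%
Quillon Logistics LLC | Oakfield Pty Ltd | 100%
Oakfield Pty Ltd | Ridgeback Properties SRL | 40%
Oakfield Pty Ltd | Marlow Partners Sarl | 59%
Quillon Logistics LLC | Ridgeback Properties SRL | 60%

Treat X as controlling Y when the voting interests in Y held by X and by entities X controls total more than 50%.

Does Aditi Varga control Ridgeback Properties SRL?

Aditi holds 87% of Quillon, so Aditi controls Quillon.
Quillon holds 100% of Oakfield, so Aditi controls Oakfield.
Oakfield and Quillon together hold 40% + 60% = 100% of Ridgeback, so Aditi controls Ridgeback.

Yes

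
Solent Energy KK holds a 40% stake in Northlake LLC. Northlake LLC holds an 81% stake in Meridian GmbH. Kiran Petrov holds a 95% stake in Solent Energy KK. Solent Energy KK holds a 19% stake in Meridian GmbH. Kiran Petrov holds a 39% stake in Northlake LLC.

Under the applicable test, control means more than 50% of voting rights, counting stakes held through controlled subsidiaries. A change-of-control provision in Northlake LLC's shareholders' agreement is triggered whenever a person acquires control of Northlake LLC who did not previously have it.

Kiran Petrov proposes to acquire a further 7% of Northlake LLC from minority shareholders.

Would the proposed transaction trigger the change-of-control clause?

The purchase changes only Kiran's holdings, so Kiran is the only person who could newly come to control Northlake.
Kiran holds 95% of Solent, so Kiran controls Solent.
Kiran and Solent together hold 39% + 40% = 79% of Northlake, so Kiran controls Northlake.
So Kiran already controls Northlake before the transaction.
After the purchase, Kiran's direct stake in Northlake rises to 39% + 7% = 46%.
Kiran controlled Northlake already, so this is not a new person acquiring control; every other person's position is unchanged or reduced.
No new person acquires control, so the clause is not triggered.

No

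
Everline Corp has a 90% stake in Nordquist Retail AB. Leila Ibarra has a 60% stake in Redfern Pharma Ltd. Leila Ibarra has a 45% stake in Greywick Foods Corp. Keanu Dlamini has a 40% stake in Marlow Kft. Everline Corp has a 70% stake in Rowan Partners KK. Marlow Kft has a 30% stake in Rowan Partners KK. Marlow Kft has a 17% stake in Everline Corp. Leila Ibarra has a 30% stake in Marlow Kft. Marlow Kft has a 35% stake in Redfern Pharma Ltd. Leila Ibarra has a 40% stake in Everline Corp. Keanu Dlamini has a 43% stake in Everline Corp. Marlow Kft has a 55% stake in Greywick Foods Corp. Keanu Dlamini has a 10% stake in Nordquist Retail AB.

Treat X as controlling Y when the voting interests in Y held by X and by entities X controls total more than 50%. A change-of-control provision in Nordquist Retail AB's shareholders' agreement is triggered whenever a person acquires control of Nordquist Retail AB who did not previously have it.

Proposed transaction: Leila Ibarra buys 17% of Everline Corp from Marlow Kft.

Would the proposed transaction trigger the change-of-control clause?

The purchase adds only to Leila's holdings (Marlow's stake shrinks), so Leila is the only person who could newly come to control Nordquist.
Leila holds 60% of Redfern, so Leila controls Redfern.
Neither Leila nor any entity Leila controls holds any voting interest in Nordquist.
So before the transaction, Leila does not control Nordquist.
After the purchase, Leila's direct stake in Everline rises to 40% + 17% = 57%, and Marlow's stake falls to 0%.
Leila holds 57% of Everline, so Leila controls Everline.
Everline holds 90% of Nordquist, so Leila controls Nordquist.
Leila did not control Nordquist before and does after, so the clause is triggered.

Yes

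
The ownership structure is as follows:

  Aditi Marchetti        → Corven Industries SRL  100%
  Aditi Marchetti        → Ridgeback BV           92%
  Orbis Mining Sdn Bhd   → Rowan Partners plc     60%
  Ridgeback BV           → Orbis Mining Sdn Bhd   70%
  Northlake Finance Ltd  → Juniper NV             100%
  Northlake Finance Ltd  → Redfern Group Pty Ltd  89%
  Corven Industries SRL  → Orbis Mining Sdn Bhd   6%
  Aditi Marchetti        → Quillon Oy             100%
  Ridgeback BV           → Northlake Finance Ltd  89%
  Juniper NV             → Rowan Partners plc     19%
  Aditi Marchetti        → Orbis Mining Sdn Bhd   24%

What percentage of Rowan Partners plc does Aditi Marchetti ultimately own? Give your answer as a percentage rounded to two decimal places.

Aditi reaches Rowan along 4 paths.
Via Ridgeback → Northlake → Juniper: 92% × 89% × 100% × 19% = 15.5572%.
Via Ridgeback → Orbis: 92% × 70% × 60% = 38.64%.
Via Corven → Orbis: 100% × 6% × 60% = 3.6%.
Via Orbis: 24% × 60% = 14.4%.
Total: 15.5572% + 38.64% + 3.6% + 14.4% = 72.1972%.
Rounded: 72.20%.

72.20%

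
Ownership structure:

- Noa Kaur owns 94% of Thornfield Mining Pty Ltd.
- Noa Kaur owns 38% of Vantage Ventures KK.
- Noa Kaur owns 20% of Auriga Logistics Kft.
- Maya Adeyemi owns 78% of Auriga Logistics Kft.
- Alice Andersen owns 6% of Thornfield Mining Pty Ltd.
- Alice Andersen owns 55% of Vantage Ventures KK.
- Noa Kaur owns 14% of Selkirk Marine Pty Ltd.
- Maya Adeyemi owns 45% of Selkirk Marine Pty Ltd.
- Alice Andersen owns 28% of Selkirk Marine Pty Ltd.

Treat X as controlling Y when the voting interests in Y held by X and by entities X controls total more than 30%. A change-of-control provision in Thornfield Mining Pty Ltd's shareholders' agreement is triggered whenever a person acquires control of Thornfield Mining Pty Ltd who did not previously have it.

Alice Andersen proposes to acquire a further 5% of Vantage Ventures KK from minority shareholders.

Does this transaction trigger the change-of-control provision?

No

The purchase changes only Alice's holdings, so Alice is the only person who could newly come to control Thornfield.
Alice holds 55% of Vantage, so Alice controls Vantage.
In Thornfield, Alice's side holds only 6%, not > 30%.
So before the transaction, Alice does not control Thornfield.
After the purchase, Alice's direct stake in Vantage rises to 55% + 5% = 60%.
Alice holds 60% of Vantage, so Alice controls Vantage.
After the transaction, Alice's side holds 6% of Thornfield, not > 30%, so Alice still does not control Thornfield.
No new person acquires control, so the clause is not triggered.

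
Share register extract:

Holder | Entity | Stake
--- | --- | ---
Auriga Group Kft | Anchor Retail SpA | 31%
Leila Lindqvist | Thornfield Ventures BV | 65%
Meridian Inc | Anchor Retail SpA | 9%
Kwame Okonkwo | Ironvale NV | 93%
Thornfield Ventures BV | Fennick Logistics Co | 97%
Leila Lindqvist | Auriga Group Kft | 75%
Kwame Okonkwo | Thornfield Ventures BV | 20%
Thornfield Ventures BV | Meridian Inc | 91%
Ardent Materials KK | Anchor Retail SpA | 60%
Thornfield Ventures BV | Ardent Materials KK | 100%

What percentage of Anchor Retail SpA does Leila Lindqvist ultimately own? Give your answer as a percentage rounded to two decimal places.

67.57%

Leila reaches Anchor along 3 paths.
Via Thornfield → Ardent: 65% × 100% × 60% = 39%.
Via Auriga: 75% × 31% = 23.25%.
Via Thornfield → Meridian: 65% × 91% × 9% = 5.3235%.
Total: 39% + 23.25% + 5.3235% = 67.5735%.
Rounded: 67.57%.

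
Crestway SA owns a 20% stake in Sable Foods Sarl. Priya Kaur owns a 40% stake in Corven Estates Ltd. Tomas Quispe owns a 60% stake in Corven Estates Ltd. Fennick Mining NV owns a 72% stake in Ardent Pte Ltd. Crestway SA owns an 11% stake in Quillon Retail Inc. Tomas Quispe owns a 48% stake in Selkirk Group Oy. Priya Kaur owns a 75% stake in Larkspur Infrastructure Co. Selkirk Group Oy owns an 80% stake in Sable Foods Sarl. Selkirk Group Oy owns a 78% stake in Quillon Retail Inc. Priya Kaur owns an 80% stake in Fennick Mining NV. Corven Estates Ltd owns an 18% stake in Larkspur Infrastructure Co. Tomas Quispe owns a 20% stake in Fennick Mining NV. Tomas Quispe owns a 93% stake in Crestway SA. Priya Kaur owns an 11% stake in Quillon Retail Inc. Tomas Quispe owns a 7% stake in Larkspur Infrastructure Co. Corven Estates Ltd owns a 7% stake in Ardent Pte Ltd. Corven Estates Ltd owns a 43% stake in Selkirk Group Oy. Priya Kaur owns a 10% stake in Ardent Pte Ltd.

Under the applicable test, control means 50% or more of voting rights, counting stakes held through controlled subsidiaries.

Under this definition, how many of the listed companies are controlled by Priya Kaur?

Priya holds 80% of Fennick, so Priya controls Fennick.
Fennick and Priya together hold 72% + 10% = 82% of Ardent, so Priya controls Ardent.
Priya holds 75% of Larkspur, so Priya controls Larkspur.
No other company's threshold is met.
Priya controls 3 companies.

3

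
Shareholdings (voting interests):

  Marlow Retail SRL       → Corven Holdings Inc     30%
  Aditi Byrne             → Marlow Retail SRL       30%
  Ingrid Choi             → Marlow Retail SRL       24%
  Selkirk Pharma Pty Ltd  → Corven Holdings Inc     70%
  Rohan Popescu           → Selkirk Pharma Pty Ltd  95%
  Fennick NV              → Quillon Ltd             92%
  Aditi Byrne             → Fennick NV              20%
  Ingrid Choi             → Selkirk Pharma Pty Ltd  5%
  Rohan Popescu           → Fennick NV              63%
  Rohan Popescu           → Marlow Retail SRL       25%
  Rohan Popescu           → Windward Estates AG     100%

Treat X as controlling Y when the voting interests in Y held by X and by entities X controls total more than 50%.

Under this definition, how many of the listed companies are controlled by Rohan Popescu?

5

Rohan holds 95% of Selkirk, so Rohan controls Selkirk.
Rohan holds 63% of Fennick, so Rohan controls Fennick.
Rohan holds 100% of Windward, so Rohan controls Windward.
Selkirk holds 70% of Corven, so Rohan controls Corven.
Fennick holds 92% of Quillon, so Rohan controls Quillon.
No other company's threshold is met.
Rohan controls 5 companies.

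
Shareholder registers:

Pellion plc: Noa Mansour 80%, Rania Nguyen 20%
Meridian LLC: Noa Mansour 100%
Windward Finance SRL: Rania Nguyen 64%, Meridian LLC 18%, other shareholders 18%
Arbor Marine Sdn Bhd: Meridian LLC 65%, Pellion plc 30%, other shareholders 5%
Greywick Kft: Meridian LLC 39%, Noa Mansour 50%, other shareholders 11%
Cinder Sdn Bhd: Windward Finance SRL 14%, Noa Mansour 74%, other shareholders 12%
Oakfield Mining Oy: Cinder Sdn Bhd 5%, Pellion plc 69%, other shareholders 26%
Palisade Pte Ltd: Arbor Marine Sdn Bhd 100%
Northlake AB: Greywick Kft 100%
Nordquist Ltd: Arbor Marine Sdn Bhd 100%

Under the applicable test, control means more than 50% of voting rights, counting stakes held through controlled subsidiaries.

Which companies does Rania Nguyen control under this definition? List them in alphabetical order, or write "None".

Rania holds 64% of Windward, so Rania controls Windward.
No other company's threshold is met.

Windward Finance SRL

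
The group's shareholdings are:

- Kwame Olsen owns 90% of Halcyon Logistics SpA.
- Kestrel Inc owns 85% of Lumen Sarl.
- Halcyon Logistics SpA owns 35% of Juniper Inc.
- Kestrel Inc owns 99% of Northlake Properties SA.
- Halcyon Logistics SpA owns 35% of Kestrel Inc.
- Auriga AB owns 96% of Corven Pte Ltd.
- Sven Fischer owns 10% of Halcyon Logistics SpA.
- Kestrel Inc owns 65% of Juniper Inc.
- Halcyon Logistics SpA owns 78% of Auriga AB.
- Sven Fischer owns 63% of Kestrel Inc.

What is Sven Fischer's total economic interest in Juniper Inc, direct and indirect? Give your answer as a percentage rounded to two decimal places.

Sven reaches Juniper along 3 paths.
Via Halcyon: 10% × 35% = 3.5%.
Via Halcyon → Kestrel: 10% × 35% × 65% = 2.275%.
Via Kestrel: 63% × 65% = 40.95%.
Total: 3.5% + 2.275% + 40.95% = 46.725%.
Rounded: 46.73%.

46.73%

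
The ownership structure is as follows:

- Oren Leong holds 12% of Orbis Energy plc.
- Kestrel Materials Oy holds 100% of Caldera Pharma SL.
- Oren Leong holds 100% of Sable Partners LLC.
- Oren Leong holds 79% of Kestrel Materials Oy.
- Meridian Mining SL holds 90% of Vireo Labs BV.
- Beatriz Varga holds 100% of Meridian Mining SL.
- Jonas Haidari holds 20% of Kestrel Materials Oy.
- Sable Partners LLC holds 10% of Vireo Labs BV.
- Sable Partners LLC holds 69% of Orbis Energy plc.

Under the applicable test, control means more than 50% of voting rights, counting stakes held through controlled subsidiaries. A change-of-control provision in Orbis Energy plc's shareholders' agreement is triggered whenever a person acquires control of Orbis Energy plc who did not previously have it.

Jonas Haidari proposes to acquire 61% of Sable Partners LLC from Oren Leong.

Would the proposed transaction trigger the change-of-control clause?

Yes

The purchase adds only to Jonas's holdings (Oren's stake shrinks), so Jonas is the only person who could newly come to control Orbis.
Jonas's largest direct stake is 20% in Kestrel, which does not meet the threshold, so Jonas controls no company.
Neither Jonas nor any entity Jonas controls holds any voting interest in Orbis.
So before the transaction, Jonas does not control Orbis.
After the purchase, Jonas holds 61% of Sable directly, and Oren's stake falls to 39%.
Jonas holds 61% of Sable, so Jonas controls Sable.
Sable holds 69% of Orbis, so Jonas controls Orbis.
Jonas did not control Orbis before and does after, so the clause is triggered.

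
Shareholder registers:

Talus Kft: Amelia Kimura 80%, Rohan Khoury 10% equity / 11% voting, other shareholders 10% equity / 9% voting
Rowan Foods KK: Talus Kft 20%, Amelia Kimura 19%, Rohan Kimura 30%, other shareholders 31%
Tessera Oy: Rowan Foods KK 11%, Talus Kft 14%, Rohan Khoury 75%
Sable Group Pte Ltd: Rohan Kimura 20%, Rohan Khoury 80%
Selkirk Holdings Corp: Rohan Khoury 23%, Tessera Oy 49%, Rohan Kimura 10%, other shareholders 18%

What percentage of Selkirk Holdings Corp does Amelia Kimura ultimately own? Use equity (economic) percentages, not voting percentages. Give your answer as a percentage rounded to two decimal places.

7.37%

Amelia reaches Selkirk along 3 paths.
Via Talus → Rowan → Tessera: 80% × 20% × 11% × 49% = 0.8624%.
Via Rowan → Tessera: 19% × 11% × 49% = 1.0241%.
Via Talus → Tessera: 80% × 14% × 49% = 5.488%.
Total: 0.8624% + 1.0241% + 5.488% = 7.3745%.
Rounded: 7.37%.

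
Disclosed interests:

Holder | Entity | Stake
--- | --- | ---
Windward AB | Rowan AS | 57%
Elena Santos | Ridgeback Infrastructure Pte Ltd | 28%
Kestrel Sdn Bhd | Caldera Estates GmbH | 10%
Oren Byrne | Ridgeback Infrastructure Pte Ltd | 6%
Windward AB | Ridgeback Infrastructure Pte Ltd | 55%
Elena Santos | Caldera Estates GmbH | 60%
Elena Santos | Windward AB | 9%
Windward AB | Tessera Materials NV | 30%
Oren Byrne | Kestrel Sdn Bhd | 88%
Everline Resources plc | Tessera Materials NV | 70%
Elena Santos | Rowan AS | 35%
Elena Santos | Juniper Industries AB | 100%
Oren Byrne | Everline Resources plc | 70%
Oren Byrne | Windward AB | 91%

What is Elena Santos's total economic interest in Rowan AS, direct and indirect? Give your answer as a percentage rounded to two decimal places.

40.13%

Elena reaches Rowan along 2 paths.
Via Windward: 9% × 57% = 5.13%.
Direct stake: 35% = 35%.
Total: 5.13% + 35% = 40.13%.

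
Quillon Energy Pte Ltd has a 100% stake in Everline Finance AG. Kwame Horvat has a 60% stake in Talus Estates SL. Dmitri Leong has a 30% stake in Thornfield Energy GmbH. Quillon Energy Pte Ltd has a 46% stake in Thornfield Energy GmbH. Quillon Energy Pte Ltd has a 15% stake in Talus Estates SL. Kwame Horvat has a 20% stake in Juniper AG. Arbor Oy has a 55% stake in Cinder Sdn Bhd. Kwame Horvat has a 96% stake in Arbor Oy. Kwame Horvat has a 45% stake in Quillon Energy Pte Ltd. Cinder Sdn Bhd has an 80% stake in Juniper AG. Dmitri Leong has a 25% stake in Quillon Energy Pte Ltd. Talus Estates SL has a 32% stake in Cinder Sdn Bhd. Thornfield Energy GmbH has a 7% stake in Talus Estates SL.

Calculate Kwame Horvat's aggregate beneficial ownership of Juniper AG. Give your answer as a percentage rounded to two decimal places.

Kwame reaches Juniper along 5 paths.
Direct stake: 20% = 20%.
Via Quillon → Thornfield → Talus → Cinder: 45% × 46% × 7% × 32% × 80% = 0.370944%.
Via Talus → Cinder: 60% × 32% × 80% = 15.36%.
Via Quillon → Talus → Cinder: 45% × 15% × 32% × 80% = 1.728%.
Via Arbor → Cinder: 96% × 55% × 80% = 42.24%.
Total: 20% + 0.370944% + 15.36% + 1.728% + 42.24% = 79.698944%.
Rounded: 79.70%.

79.70%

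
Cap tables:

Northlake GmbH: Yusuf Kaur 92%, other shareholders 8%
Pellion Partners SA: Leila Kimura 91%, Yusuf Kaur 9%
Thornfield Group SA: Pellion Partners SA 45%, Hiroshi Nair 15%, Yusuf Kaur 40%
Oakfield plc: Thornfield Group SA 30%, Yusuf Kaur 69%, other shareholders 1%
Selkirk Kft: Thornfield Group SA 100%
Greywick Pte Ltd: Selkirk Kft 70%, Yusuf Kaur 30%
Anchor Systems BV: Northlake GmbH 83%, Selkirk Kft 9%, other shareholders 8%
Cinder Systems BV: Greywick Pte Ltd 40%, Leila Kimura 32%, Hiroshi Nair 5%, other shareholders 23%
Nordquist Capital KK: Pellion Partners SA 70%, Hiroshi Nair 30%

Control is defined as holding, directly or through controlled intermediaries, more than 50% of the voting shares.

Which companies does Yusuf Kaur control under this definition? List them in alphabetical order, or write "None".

Yusuf holds 92% of Northlake, so Yusuf controls Northlake.
Yusuf holds 69% of Oakfield, so Yusuf controls Oakfield.
Northlake holds 83% of Anchor, so Yusuf controls Anchor.
No other company's threshold is met.

Anchor Systems BV, Northlake GmbH, Oakfield plc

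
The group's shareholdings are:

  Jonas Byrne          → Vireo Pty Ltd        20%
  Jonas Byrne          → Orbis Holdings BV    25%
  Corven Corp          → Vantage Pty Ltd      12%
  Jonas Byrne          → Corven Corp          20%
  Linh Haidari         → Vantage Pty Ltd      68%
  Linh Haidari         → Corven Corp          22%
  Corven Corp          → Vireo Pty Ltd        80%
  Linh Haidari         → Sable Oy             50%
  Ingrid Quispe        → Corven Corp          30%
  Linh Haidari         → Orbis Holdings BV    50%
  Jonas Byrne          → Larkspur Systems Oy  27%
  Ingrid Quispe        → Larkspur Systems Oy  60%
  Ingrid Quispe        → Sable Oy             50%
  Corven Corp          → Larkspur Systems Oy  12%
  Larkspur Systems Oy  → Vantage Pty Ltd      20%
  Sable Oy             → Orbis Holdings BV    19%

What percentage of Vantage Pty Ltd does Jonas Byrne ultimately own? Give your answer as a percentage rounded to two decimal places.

8.28%

Jonas reaches Vantage along 3 paths.
Via Corven: 20% × 12% = 2.4%.
Via Corven → Larkspur: 20% × 12% × 20% = 0.48%.
Via Larkspur: 27% × 20% = 5.4%.
Total: 2.4% + 0.48% + 5.4% = 8.28%.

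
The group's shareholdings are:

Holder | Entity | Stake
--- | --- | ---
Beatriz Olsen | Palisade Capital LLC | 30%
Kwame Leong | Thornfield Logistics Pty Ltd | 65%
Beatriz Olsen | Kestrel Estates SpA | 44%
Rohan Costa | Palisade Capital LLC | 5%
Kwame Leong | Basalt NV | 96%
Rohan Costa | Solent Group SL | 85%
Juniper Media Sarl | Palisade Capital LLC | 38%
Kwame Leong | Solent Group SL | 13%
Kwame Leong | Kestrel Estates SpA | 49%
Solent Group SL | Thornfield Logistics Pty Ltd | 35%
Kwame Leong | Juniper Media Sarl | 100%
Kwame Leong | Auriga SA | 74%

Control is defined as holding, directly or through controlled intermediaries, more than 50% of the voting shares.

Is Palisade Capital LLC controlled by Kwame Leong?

Kwame holds 100% of Juniper, so Kwame controls Juniper.
Kwame holds 74% of Auriga, so Kwame controls Auriga.
Kwame holds 96% of Basalt, so Kwame controls Basalt.
Kwame holds 65% of Thornfield, so Kwame controls Thornfield.
In Palisade, Kwame's side holds only 38%, not > 50%.
So Kwame does not control Palisade.

No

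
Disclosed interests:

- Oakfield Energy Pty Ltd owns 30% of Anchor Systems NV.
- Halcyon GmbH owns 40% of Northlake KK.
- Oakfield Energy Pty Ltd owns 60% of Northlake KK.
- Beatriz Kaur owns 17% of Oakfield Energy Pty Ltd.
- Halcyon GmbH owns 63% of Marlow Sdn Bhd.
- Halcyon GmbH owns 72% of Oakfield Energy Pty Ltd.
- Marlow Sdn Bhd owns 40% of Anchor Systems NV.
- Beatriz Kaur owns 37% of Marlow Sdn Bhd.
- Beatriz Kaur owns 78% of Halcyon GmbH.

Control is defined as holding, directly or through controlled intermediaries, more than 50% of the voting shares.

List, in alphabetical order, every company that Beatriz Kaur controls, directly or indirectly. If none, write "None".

Anchor Systems NV, Halcyon GmbH, Marlow Sdn Bhd, Northlake KK, Oakfield Energy Pty Ltd

Beatriz holds 78% of Halcyon, so Beatriz controls Halcyon.
Beatriz and Halcyon together hold 37% + 63% = 100% of Marlow, so Beatriz controls Marlow.
Beatriz and Halcyon together hold 17% + 72% = 89% of Oakfield, so Beatriz controls Oakfield.
Halcyon and Oakfield together hold 40% + 60% = 100% of Northlake, so Beatriz controls Northlake.
Oakfield and Marlow together hold 30% + 40% = 70% of Anchor, so Beatriz controls Anchor.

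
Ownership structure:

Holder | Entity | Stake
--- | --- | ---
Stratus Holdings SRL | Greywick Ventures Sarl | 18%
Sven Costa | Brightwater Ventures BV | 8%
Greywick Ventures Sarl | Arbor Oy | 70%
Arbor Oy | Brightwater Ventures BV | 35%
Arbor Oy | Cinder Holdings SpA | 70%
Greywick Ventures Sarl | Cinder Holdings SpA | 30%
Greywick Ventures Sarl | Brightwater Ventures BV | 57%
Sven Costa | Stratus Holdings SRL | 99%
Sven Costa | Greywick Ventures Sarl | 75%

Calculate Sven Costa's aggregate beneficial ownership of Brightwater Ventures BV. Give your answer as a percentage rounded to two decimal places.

83.65%

Sven reaches Brightwater along 5 paths.
Via Stratus → Greywick → Arbor: 99% × 18% × 70% × 35% = 4.3659%.
Via Greywick → Arbor: 75% × 70% × 35% = 18.375%.
Via Stratus → Greywick: 99% × 18% × 57% = 10.1574%.
Via Greywick: 75% × 57% = 42.75%.
Direct stake: 8% = 8%.
Total: 4.3659% + 18.375% + 10.1574% + 42.75% + 8% = 83.6483%.
Rounded: 83.65%.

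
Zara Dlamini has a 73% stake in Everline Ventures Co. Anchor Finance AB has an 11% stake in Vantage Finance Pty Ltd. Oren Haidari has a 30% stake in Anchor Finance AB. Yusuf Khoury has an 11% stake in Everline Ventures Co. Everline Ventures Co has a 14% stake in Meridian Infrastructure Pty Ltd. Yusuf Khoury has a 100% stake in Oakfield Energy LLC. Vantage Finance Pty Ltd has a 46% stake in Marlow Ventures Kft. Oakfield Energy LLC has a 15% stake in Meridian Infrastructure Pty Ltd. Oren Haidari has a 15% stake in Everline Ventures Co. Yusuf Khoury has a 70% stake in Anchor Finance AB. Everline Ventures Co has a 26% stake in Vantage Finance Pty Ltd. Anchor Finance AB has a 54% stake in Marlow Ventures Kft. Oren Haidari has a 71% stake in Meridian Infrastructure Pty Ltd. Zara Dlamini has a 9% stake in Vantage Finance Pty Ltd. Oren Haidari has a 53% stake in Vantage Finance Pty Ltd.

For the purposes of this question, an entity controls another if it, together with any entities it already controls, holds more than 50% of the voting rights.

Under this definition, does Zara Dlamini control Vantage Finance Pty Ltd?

Zara holds 73% of Everline, so Zara controls Everline.
In Vantage, Zara's side holds only 26% + 9% = 35%, not > 50%.
So Zara does not control Vantage.

No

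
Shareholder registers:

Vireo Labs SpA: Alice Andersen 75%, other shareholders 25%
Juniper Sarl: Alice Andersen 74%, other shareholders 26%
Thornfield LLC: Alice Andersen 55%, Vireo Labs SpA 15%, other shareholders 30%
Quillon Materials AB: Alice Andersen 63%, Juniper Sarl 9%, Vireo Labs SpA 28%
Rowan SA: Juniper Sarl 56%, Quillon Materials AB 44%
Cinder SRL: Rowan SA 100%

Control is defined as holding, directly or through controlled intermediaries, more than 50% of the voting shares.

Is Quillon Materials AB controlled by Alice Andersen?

Yes

Alice holds 74% of Juniper, so Alice controls Juniper.
Alice holds 75% of Vireo, so Alice controls Vireo.
Alice and Juniper and Vireo together hold 63% + 9% + 28% = 100% of Quillon, so Alice controls Quillon.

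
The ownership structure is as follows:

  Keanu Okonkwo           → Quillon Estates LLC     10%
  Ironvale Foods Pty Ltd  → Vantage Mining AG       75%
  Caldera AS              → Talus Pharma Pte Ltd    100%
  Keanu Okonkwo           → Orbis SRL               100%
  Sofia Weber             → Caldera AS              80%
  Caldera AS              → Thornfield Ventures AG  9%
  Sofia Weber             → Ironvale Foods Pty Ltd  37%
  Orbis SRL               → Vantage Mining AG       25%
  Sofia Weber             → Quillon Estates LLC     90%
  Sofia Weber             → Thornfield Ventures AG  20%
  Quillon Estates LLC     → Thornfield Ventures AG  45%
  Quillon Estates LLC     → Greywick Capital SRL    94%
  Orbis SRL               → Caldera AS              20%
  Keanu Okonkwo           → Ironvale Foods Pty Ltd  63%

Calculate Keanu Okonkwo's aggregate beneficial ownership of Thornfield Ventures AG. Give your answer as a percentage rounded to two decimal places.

6.30%

Keanu reaches Thornfield along 2 paths.
Via Quillon: 10% × 45% = 4.5%.
Via Orbis → Caldera: 100% × 20% × 9% = 1.8%.
Total: 4.5% + 1.8% = 6.3%.
Rounded: 6.30%.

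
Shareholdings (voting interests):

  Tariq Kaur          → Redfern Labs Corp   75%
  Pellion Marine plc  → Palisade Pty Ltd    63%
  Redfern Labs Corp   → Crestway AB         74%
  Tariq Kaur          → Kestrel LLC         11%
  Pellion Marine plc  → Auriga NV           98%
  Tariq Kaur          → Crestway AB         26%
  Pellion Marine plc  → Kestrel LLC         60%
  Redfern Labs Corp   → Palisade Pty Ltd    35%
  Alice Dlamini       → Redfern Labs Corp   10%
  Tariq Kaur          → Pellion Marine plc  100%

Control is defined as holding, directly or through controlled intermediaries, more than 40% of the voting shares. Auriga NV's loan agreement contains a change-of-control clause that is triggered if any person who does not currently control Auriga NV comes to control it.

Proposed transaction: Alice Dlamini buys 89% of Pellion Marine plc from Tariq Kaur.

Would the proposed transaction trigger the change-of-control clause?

Yes

The purchase adds only to Alice's holdings (Tariq's stake shrinks), so Alice is the only person who could newly come to control Auriga.
Alice's largest direct stake is 10% in Redfern, which does not meet the threshold, so Alice controls no company.
Neither Alice nor any entity Alice controls holds any voting interest in Auriga.
So before the transaction, Alice does not control Auriga.
After the purchase, Alice holds 89% of Pellion directly, and Tariq's stake falls to 11%.
Alice holds 89% of Pellion, so Alice controls Pellion.
Pellion holds 98% of Auriga, so Alice controls Auriga.
Alice did not control Auriga before and does after, so the clause is triggered.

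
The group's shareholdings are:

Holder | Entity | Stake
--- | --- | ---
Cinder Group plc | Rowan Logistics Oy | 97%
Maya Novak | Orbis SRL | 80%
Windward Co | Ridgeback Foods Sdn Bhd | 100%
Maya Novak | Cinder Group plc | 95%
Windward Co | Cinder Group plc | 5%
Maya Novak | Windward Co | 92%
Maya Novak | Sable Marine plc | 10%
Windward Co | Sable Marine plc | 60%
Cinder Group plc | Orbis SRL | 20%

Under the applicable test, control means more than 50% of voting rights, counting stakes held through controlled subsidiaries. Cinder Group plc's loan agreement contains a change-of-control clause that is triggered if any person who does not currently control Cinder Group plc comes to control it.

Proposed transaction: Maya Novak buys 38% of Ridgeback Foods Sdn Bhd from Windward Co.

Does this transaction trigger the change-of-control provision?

The purchase adds only to Maya's holdings (Windward's stake shrinks), so Maya is the only person who could newly come to control Cinder.
Maya holds 92% of Windward, so Maya controls Windward.
Windward and Maya together hold 5% + 95% = 100% of Cinder, so Maya controls Cinder.
So Maya already controls Cinder before the transaction.
After the purchase, Maya holds 38% of Ridgeback directly, and Windward's stake falls to 62%.
Maya controlled Cinder already, so this is not a new person acquiring control; every other person's position is unchanged or reduced.
No new person acquires control, so the clause is not triggered.

No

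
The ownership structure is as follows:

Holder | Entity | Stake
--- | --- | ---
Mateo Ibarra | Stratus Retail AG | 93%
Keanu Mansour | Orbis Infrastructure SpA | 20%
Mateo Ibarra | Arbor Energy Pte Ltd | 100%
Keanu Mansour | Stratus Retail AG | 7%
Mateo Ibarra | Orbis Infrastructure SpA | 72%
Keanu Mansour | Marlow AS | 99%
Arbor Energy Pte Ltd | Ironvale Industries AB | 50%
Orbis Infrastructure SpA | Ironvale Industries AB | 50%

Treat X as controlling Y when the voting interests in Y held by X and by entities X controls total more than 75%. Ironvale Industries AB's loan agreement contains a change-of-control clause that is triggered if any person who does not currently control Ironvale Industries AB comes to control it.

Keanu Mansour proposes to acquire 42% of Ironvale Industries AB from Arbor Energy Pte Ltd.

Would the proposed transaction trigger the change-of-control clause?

No

The purchase adds only to Keanu's holdings (Arbor's stake shrinks), so Keanu is the only person who could newly come to control Ironvale.
Keanu holds 99% of Marlow, so Keanu controls Marlow.
Neither Keanu nor any entity Keanu controls holds any voting interest in Ironvale.
So before the transaction, Keanu does not control Ironvale.
After the purchase, Keanu holds 42% of Ironvale directly, and Arbor's stake falls to 8%.
After the transaction, Keanu's side holds 42% of Ironvale, not > 75%, so Keanu still does not control Ironvale.
No new person acquires control, so the clause is not triggered.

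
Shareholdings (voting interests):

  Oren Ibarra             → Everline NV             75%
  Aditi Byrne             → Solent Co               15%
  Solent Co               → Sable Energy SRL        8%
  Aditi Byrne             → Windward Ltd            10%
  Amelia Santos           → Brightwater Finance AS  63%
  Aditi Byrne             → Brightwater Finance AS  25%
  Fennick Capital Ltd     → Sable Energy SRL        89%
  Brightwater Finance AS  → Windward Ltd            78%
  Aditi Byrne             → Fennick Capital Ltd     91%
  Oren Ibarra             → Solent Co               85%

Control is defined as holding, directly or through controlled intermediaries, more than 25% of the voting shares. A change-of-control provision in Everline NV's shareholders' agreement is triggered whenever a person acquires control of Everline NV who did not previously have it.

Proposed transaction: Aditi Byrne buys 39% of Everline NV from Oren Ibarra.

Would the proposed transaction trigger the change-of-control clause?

The purchase adds only to Aditi's holdings (Oren's stake shrinks), so Aditi is the only person who could newly come to control Everline.
Aditi holds 91% of Fennick, so Aditi controls Fennick.
Fennick holds 89% of Sable, so Aditi controls Sable.
Neither Aditi nor any entity Aditi controls holds any voting interest in Everline.
So before the transaction, Aditi does not control Everline.
After the purchase, Aditi holds 39% of Everline directly, and Oren's stake falls to 36%.
Aditi holds 39% of Everline, so Aditi controls Everline.
Aditi did not control Everline before and does after, so the clause is triggered.

Yes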